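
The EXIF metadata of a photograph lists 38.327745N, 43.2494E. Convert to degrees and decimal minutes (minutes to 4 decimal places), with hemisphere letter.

φ: fractional part 0.327745 → 19.664700 minutes
λ: minutes = (43.249400 − 43) × 60 = 14.964000

38° 19.6647′ N, 43° 14.9640′ E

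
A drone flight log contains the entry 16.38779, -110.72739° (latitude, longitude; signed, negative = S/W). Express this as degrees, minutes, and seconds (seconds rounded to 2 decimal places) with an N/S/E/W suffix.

Lat: whole degrees 16; 23.26740′ → 23′ and 16.0440″
Longitude is negative → W; |value| = 110.727390
Longitude: whole degrees 110; 43.64340′ → 43′ and 38.6040″

16°23′16.04″ N, 110°43′38.60″ W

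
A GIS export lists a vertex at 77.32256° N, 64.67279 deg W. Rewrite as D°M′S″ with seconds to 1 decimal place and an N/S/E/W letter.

77°19′21.2″ N, 64°40′22.0″ W

Latitude: whole degrees 77; 19.35360′ → 19′ and 21.216″
Longitude: 0.672790 × 60 = 40.36740′ → 40′, remainder × 60 = 22.044″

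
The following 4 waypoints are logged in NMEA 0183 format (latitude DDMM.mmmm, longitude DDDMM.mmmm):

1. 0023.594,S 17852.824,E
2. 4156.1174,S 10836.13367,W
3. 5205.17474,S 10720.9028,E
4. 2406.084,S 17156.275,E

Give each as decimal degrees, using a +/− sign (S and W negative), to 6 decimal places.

1. -0.393233, 178.880400
2. -41.935290, -108.602228
3. -52.086246, 107.348380
4. -24.101400, 171.937917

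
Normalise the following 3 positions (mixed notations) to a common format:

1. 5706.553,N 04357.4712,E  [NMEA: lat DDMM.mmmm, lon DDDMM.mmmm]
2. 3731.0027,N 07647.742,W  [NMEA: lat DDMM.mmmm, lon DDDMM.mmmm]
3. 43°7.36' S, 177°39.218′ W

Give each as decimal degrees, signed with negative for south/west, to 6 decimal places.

1. 57.109217, 43.957853
2. 37.516712, -76.795700
3. -43.122667, -177.653633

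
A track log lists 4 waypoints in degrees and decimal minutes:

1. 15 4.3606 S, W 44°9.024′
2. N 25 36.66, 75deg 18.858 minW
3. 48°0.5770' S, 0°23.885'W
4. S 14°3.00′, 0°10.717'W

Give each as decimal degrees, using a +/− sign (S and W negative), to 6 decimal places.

Point 1:
  Lat: 15 + 4.3606/60 = 15.0726767
  S → negative
  Lon: 9.024′ = 0.150400°; total 44.1504000
  W ⇒ negate
Point 2:
  Lat: 25 + 36.66/60 = 25.6110000
  N → positive
  Lon: 18.858′ = 0.314300°; total 75.3143000
  W ⇒ negate
Point 3:
  Latitude: 0.577′ = 0.009617°; total 48.0096167
  hemisphere S, so the sign is −
  Lon: 23.885′ = 0.398083°; total 0.3980833
  hemisphere W, so the sign is −
Point 4:
  φ: 3′ = 0.050000°; total 14.0500000
  hemisphere S, so the sign is −
  λ: 0 + 10.717/60 = 0.1786167
  W ⇒ negate

1. -15.072677, -44.150400
2. 25.611000, -75.314300
3. -48.009617, -0.398083
4. -14.050000, -0.178617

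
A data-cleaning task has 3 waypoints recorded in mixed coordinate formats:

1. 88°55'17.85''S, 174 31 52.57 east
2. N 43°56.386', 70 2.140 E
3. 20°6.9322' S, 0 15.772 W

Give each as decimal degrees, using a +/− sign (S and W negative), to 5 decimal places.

1. -88.92163, 174.53127
2. 43.93977, 70.03567
3. -20.11554, -0.26287

Point 1:
  Latitude: 55′ + 17.85″ = 55.29750′; 88 + 55.29750/60 = 88.921625
  hemisphere S, so the sign is −
  Lon: 174° + 31/60 + 52.57/3600 = 174 + 0.516667 + 0.014603 = 174.531269
  E → positive
Point 2:
  Lat: 56.386′ = 0.939767°; total 43.939767
  N → positive
  Longitude: 2.14′ = 0.035667°; total 70.035667
  E ⇒ keep positive
Point 3:
  Lat: 6.9322′ = 0.115537°; total 20.115537
  S → negative
  Longitude: 0 + 15.772/60 = 0.262867
  W ⇒ negate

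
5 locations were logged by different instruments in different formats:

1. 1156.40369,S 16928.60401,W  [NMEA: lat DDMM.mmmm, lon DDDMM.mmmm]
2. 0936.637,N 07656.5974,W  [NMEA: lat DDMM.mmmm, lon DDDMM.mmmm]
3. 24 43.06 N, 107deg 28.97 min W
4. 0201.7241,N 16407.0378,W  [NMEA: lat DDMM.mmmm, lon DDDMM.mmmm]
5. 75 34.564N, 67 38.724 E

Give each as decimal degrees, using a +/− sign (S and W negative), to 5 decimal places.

Point 1:
  φ: split at 2 digits → 11° and 56.40369′; 11 + 56.40369/60 = 11.940062
  S ⇒ negate
  Lon: degrees = first 3 digits = 169, minutes = 28.60401; 169 + 28.60401/60 = 169.476734
  W ⇒ negate
Point 2:
  Latitude: degrees = first 2 digits = 9, minutes = 36.637; 9 + 36.637/60 = 9.610617
  N → positive
  Lon: degrees = first 3 digits = 76, minutes = 56.5974; 76 + 56.5974/60 = 76.943290
  W ⇒ negate
Point 3:
  Lat: 43.06′ = 0.717667°; total 24.717667
  N → positive
  Longitude: 107 + 28.97/60 = 107.482833
  W → negative
Point 4:
  Latitude: split at 2 digits → 02° and 1.7241′; 2 + 1.7241/60 = 2.028735
  N → positive
  Lon: degrees = first 3 digits = 164, minutes = 7.0378; 164 + 7.0378/60 = 164.117297
  hemisphere W, so the sign is −
Point 5:
  Lat: 34.564′ = 0.576067°; total 75.576067
  N → positive
  λ: 67 + 38.724/60 = 67.645400
  E ⇒ keep positive

1. -11.94006, -169.47673
2. 9.61062, -76.94329
3. 24.71767, -107.48283
4. 2.02874, -164.11730
5. 75.57607, 67.64540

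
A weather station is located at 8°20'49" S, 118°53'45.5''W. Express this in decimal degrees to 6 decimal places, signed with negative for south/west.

-8.346944, -118.895972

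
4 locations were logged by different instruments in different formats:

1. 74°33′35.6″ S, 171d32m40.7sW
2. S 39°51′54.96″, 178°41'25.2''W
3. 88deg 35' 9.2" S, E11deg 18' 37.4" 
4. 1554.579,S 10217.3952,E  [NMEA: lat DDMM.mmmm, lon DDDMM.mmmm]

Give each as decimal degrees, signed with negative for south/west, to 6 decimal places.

1. -74.559889, -171.544639
2. -39.865267, -178.690333
3. -88.585889, 11.310389
4. -15.909650, 102.289920

Point 1:
  Latitude: 33′ + 35.6″ = 33.59333′; 74 + 33.59333/60 = 74.5598889
  hemisphere S, so the sign is −
  λ: 171° + 32/60 + 40.7/3600 = 171 + 0.533333 + 0.011306 = 171.5446389
  W → negative
Point 2:
  Latitude: 39 + 51/60 + 54.96/3600 = 39.8652667
  S → negative
  Longitude: 41′ + 25.2″ = 41.42000′; 178 + 41.42000/60 = 178.6903333
  hemisphere W, so the sign is −
Point 3:
  φ: 88° + 35/60 + 9.2/3600 = 88 + 0.583333 + 0.002556 = 88.5858889
  S → negative
  Lon: 11° + 18/60 + 37.4/3600 = 11 + 0.300000 + 0.010389 = 11.3103889
  E ⇒ keep positive
Point 4:
  Lat: degrees = first 2 digits = 15, minutes = 54.579; 15 + 54.579/60 = 15.9096500
  hemisphere S, so the sign is −
  Longitude: degrees = first 3 digits = 102, minutes = 17.3952; 102 + 17.3952/60 = 102.2899200
  E ⇒ keep positive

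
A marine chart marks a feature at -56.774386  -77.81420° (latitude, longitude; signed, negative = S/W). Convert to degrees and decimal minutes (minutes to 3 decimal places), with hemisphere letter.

Latitude is negative → S; |value| = 56.774386
φ: minutes = (56.774386 − 56) × 60 = 46.46316
Longitude is negative → W; |value| = 77.814200
Lon: minutes = (77.814200 − 77) × 60 = 48.85200

56° 46.463′ S, 77° 48.852′ W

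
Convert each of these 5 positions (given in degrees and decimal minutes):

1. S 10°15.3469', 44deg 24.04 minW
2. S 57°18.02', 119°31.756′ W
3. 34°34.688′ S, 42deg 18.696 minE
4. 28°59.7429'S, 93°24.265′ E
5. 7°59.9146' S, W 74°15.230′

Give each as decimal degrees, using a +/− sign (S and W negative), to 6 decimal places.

1. -10.255782, -44.400667
2. -57.300333, -119.529267
3. -34.578133, 42.311600
4. -28.995715, 93.404417
5. -7.998577, -74.253833

Point 1:
  Lat: 15.3469′ = 0.255782°; total 10.2557817
  S ⇒ negate
  Lon: 44 + 24.04/60 = 44.4006667
  hemisphere W, so the sign is −
Point 2:
  Latitude: 57 + 18.02/60 = 57.3003333
  S ⇒ negate
  Lon: 119 + 31.756/60 = 119.5292667
  W ⇒ negate
Point 3:
  Latitude: 34.688′ = 0.578133°; total 34.5781333
  S → negative
  λ: 18.696′ = 0.311600°; total 42.3116000
  E ⇒ keep positive
Point 4:
  Lat: 59.7429′ = 0.995715°; total 28.9957150
  hemisphere S, so the sign is −
  Lon: 24.265′ = 0.404417°; total 93.4044167
  E → positive
Point 5:
  φ: 59.9146′ = 0.998577°; total 7.9985767
  S ⇒ negate
  λ: 74 + 15.23/60 = 74.2538333
  W → negative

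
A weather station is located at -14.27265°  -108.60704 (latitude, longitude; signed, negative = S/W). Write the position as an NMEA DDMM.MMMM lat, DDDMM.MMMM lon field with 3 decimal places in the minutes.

1416.359,S / 10836.422,W

Latitude is negative → S; |value| = 14.272650
Latitude: fractional part 0.272650 → 16.35900 minutes
Longitude is negative → W; |value| = 108.607040
Lon: minutes = (108.607040 − 108) × 60 = 36.42240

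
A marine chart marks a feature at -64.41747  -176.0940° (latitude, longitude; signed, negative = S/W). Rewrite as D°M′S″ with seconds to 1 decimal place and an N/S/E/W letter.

Latitude is negative → S; |value| = 64.417470
Latitude: 0.417470 × 60 = 25.04820′ → 25′, remainder × 60 = 2.892″
Longitude is negative → W; |value| = 176.094000
λ: 0.094000 × 60 = 5.64000′ → 5′, remainder × 60 = 38.400″

64°25′2.9″ S, 176°05′38.4″ W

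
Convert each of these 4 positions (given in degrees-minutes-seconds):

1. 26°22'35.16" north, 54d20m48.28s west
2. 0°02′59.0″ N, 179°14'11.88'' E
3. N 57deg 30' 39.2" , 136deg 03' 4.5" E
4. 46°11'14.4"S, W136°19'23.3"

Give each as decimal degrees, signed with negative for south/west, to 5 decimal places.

1. 26.37643, -54.34674
2. 0.04972, 179.23663
3. 57.51089, 136.05125
4. -46.18733, -136.32314

Point 1:
  Lat: 26 + 22/60 + 35.16/3600 = 26.376433
  N → positive
  Lon: 54 + 20/60 + 48.28/3600 = 54.346744
  W → negative
Point 2:
  Lat: 0° + 2/60 + 59/3600 = 0 + 0.033333 + 0.016389 = 0.049722
  N ⇒ keep positive
  λ: 14′ + 11.88″ = 14.19800′; 179 + 14.19800/60 = 179.236633
  E → positive
Point 3:
  Latitude: 57° + 30/60 + 39.2/3600 = 57 + 0.500000 + 0.010889 = 57.510889
  N ⇒ keep positive
  Longitude: 136° + 3/60 + 4.5/3600 = 136 + 0.050000 + 0.001250 = 136.051250
  E → positive
Point 4:
  Latitude: 46° + 11/60 + 14.4/3600 = 46 + 0.183333 + 0.004000 = 46.187333
  hemisphere S, so the sign is −
  Lon: 19′ + 23.3″ = 19.38833′; 136 + 19.38833/60 = 136.323139
  hemisphere W, so the sign is −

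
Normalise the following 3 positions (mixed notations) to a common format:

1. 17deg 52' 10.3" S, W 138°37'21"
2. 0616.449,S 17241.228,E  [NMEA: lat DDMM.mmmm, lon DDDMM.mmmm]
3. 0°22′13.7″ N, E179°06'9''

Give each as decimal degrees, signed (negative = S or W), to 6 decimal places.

Point 1:
  Lat: 17 + 52/60 + 10.3/3600 = 17.8695278
  S ⇒ negate
  Longitude: 138° + 37/60 + 21/3600 = 138 + 0.616667 + 0.005833 = 138.6225000
  W ⇒ negate
Point 2:
  Lat: split at 2 digits → 06° and 16.449′; 6 + 16.449/60 = 6.2741500
  hemisphere S, so the sign is −
  Longitude: split at 3 digits → 172° and 41.228′; 172 + 41.228/60 = 172.6871333
  E → positive
Point 3:
  φ: 22′ + 13.7″ = 22.22833′; 0 + 22.22833/60 = 0.3704722
  N ⇒ keep positive
  Lon: 179° + 6/60 + 9/3600 = 179 + 0.100000 + 0.002500 = 179.1025000
  E ⇒ keep positive

1. -17.869528, -138.622500
2. -6.274150, 172.687133
3. 0.370472, 179.102500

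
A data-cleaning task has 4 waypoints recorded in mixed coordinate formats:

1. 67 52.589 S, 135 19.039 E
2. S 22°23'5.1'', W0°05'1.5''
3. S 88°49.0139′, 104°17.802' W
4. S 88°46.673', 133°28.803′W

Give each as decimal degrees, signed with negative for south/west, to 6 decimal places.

Point 1:
  Lat: 67 + 52.589/60 = 67.8764833
  S ⇒ negate
  Lon: 135 + 19.039/60 = 135.3173167
  E → positive
Point 2:
  Latitude: 23′ + 5.1″ = 23.08500′; 22 + 23.08500/60 = 22.3847500
  S → negative
  Lon: 5′ + 1.5″ = 5.02500′; 0 + 5.02500/60 = 0.0837500
  hemisphere W, so the sign is −
Point 3:
  φ: 49.0139′ = 0.816898°; total 88.8168983
  S ⇒ negate
  Longitude: 17.802′ = 0.296700°; total 104.2967000
  hemisphere W, so the sign is −
Point 4:
  Latitude: 46.673′ = 0.777883°; total 88.7778833
  S ⇒ negate
  Lon: 28.803′ = 0.480050°; total 133.4800500
  W ⇒ negate

1. -67.876483, 135.317317
2. -22.384750, -0.083750
3. -88.816898, -104.296700
4. -88.777883, -133.480050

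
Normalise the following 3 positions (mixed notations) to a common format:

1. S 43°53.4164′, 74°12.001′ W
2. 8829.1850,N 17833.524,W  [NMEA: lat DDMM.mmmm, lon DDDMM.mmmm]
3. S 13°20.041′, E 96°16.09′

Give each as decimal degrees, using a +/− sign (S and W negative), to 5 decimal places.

Point 1:
  Latitude: 53.4164′ = 0.890273°; total 43.890273
  S → negative
  Longitude: 12.001′ = 0.200017°; total 74.200017
  W ⇒ negate
Point 2:
  φ: degrees = first 2 digits = 88, minutes = 29.185; 88 + 29.185/60 = 88.486417
  N → positive
  λ: degrees = first 3 digits = 178, minutes = 33.524; 178 + 33.524/60 = 178.558733
  W ⇒ negate
Point 3:
  Latitude: 13 + 20.041/60 = 13.334017
  S → negative
  Lon: 96 + 16.09/60 = 96.268167
  E ⇒ keep positive

1. -43.89027, -74.20002
2. 88.48642, -178.55873
3. -13.33402, 96.26817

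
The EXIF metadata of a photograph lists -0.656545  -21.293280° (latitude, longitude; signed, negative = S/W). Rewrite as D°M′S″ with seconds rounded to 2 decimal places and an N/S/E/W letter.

Latitude is negative → S; |value| = 0.656545
φ: 0.656545° → 39.39270′; 0.39270 × 60 = 23.5620″
Longitude is negative → W; |value| = 21.293280
Longitude: 0.293280° → 17.59680′; 0.59680 × 60 = 35.8080″

0°39′23.56″ S, 21°17′35.81″ W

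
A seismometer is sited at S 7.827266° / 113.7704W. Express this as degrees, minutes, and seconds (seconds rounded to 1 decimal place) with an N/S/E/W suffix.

7°49′38.2″ S, 113°46′13.4″ W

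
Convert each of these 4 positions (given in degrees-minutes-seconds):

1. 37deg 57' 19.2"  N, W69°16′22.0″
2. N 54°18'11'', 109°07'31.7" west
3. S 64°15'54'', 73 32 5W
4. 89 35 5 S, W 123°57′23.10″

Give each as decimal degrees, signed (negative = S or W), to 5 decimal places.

1. 37.95533, -69.27278
2. 54.30306, -109.12547
3. -64.26500, -73.53472
4. -89.58472, -123.95642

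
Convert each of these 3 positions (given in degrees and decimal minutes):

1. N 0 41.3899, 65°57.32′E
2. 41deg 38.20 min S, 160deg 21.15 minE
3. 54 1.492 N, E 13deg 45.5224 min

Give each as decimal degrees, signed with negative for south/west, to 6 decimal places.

Point 1:
  Latitude: 0 + 41.3899/60 = 0.6898317
  N → positive
  Lon: 57.32′ = 0.955333°; total 65.9553333
  E → positive
Point 2:
  Latitude: 38.2′ = 0.636667°; total 41.6366667
  S ⇒ negate
  λ: 21.15′ = 0.352500°; total 160.3525000
  E ⇒ keep positive
Point 3:
  Latitude: 54 + 1.492/60 = 54.0248667
  N ⇒ keep positive
  λ: 45.5224′ = 0.758707°; total 13.7587067
  E ⇒ keep positive

1. 0.689832, 65.955333
2. -41.636667, 160.352500
3. 54.024867, 13.758707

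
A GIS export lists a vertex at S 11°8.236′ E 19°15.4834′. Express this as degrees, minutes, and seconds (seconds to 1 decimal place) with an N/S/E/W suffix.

11°08′14.2″ S, 19°15′29.0″ E

Lat: fractional minutes 0.23600 × 60 = 14.160″
Lon: 15.48340′ → 15′ and 0.48340 × 60 = 29.004″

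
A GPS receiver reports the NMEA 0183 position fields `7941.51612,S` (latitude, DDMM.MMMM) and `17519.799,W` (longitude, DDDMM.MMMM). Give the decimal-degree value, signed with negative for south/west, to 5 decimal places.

Latitude: degrees = first 2 digits = 79, minutes = 41.51612; 79 + 41.51612/60 = 79.691935
S ⇒ negate
Longitude: split at 3 digits → 175° and 19.799′; 175 + 19.799/60 = 175.329983
W → negative

-79.69194, -175.32998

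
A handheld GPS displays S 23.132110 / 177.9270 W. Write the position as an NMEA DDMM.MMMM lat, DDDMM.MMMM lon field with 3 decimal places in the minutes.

Lat: fractional part 0.132110 → 7.92660 minutes
λ: 177° + 0.927000 × 60 = 177° 55.62000′

2307.927,S / 17755.620,W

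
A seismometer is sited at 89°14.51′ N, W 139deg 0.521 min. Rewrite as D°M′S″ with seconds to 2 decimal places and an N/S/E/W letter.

Latitude: 14.51000′ → 14′ and 0.51000 × 60 = 30.6000″
λ: 0.52100′ → 0′ and 0.52100 × 60 = 31.2600″

89°14′30.60″ N, 139°00′31.26″ W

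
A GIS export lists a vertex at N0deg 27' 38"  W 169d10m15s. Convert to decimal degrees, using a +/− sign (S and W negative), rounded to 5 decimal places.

Lat: 27′ + 38″ = 27.63333′; 0 + 27.63333/60 = 0.460556
N → positive
λ: 169° + 10/60 + 15/3600 = 169 + 0.166667 + 0.004167 = 169.170833
W ⇒ negate

0.46056, -169.17083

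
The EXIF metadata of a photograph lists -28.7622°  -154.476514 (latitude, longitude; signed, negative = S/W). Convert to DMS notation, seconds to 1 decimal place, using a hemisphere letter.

28°45′43.9″ S, 154°28′35.5″ W

Latitude is negative → S; |value| = 28.762200
Lat: 0.762200° → 45.73200′; 0.73200 × 60 = 43.920″
Longitude is negative → W; |value| = 154.476514
λ: whole degrees 154; 28.59084′ → 28′ and 35.450″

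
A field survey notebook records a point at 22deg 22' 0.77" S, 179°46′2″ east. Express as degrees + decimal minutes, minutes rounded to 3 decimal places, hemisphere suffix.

Latitude: seconds/60 = 0.01283; minutes = 22 + 0.01283 = 22.01283
Longitude: seconds/60 = 0.03333; minutes = 46 + 0.03333 = 46.03333

22° 22.013′ S, 179° 46.033′ E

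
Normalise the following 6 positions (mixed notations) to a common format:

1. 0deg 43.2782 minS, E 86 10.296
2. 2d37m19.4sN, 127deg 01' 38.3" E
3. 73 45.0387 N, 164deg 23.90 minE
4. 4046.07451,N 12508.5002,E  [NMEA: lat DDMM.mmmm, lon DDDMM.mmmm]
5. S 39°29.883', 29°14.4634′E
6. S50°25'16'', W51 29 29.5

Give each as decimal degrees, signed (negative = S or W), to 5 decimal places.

1. -0.72130, 86.17160
2. 2.62206, 127.02731
3. 73.75065, 164.39833
4. 40.76791, 125.14167
5. -39.49805, 29.24106
6. -50.42111, -51.49153

Point 1:
  Lat: 43.2782′ = 0.721303°; total 0.721303
  S → negative
  λ: 10.296′ = 0.171600°; total 86.171600
  E → positive
Point 2:
  Latitude: 37′ + 19.4″ = 37.32333′; 2 + 37.32333/60 = 2.622056
  N → positive
  Longitude: 127° + 1/60 + 38.3/3600 = 127 + 0.016667 + 0.010639 = 127.027306
  E ⇒ keep positive
Point 3:
  Latitude: 45.0387′ = 0.750645°; total 73.750645
  N → positive
  λ: 164 + 23.9/60 = 164.398333
  E ⇒ keep positive
Point 4:
  Lat: degrees = first 2 digits = 40, minutes = 46.07451; 40 + 46.07451/60 = 40.767909
  N → positive
  λ: split at 3 digits → 125° and 8.5002′; 125 + 8.5002/60 = 125.141670
  E → positive
Point 5:
  φ: 39 + 29.883/60 = 39.498050
  S ⇒ negate
  λ: 14.4634′ = 0.241057°; total 29.241057
  E → positive
Point 6:
  Latitude: 50 + 25/60 + 16/3600 = 50.421111
  S ⇒ negate
  Longitude: 51° + 29/60 + 29.5/3600 = 51 + 0.483333 + 0.008194 = 51.491528
  W → negative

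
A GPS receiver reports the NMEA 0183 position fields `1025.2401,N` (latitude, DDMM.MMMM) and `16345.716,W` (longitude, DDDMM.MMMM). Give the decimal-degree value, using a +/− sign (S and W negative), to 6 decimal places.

10.420668, -163.761933

Lat: degrees = first 2 digits = 10, minutes = 25.2401; 10 + 25.2401/60 = 10.4206683
N → positive
Lon: degrees = first 3 digits = 163, minutes = 45.716; 163 + 45.716/60 = 163.7619333
W → negative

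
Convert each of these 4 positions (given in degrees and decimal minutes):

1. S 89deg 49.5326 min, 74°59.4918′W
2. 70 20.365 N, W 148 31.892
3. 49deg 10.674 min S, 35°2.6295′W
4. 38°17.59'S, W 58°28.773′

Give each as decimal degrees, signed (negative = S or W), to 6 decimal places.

1. -89.825543, -74.991530
2. 70.339417, -148.531533
3. -49.177900, -35.043825
4. -38.293167, -58.479550

Point 1:
  Latitude: 89 + 49.5326/60 = 89.8255433
  S → negative
  λ: 74 + 59.4918/60 = 74.9915300
  W ⇒ negate
Point 2:
  φ: 20.365′ = 0.339417°; total 70.3394167
  N ⇒ keep positive
  Lon: 148 + 31.892/60 = 148.5315333
  W → negative
Point 3:
  Lat: 10.674′ = 0.177900°; total 49.1779000
  S ⇒ negate
  Longitude: 2.6295′ = 0.043825°; total 35.0438250
  W → negative
Point 4:
  φ: 17.59′ = 0.293167°; total 38.2931667
  S → negative
  λ: 58 + 28.773/60 = 58.4795500
  W ⇒ negate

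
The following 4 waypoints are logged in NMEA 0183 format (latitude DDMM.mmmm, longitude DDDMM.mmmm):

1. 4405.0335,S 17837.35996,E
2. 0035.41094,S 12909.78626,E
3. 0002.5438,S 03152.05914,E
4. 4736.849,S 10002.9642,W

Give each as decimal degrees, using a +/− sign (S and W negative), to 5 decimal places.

Point 1:
  Lat: degrees = first 2 digits = 44, minutes = 5.0335; 44 + 5.0335/60 = 44.083892
  hemisphere S, so the sign is −
  Longitude: degrees = first 3 digits = 178, minutes = 37.35996; 178 + 37.35996/60 = 178.622666
  E ⇒ keep positive
Point 2:
  Latitude: split at 2 digits → 00° and 35.41094′; 0 + 35.41094/60 = 0.590182
  hemisphere S, so the sign is −
  Longitude: degrees = first 3 digits = 129, minutes = 9.78626; 129 + 9.78626/60 = 129.163104
  E ⇒ keep positive
Point 3:
  Latitude: degrees = first 2 digits = 0, minutes = 2.5438; 0 + 2.5438/60 = 0.042397
  S ⇒ negate
  λ: degrees = first 3 digits = 31, minutes = 52.05914; 31 + 52.05914/60 = 31.867652
  E ⇒ keep positive
Point 4:
  Latitude: degrees = first 2 digits = 47, minutes = 36.849; 47 + 36.849/60 = 47.614150
  hemisphere S, so the sign is −
  Longitude: split at 3 digits → 100° and 2.9642′; 100 + 2.9642/60 = 100.049403
  W ⇒ negate

1. -44.08389, 178.62267
2. -0.59018, 129.16310
3. -0.04240, 31.86765
4. -47.61415, -100.04940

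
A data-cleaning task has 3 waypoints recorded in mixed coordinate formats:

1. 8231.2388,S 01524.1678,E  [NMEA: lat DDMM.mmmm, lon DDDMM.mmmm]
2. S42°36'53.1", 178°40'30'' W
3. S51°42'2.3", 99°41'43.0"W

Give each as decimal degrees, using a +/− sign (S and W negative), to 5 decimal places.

Point 1:
  φ: degrees = first 2 digits = 82, minutes = 31.2388; 82 + 31.2388/60 = 82.520647
  S → negative
  λ: degrees = first 3 digits = 15, minutes = 24.1678; 15 + 24.1678/60 = 15.402797
  E → positive
Point 2:
  φ: 42° + 36/60 + 53.1/3600 = 42 + 0.600000 + 0.014750 = 42.614750
  hemisphere S, so the sign is −
  Longitude: 40′ + 30″ = 40.50000′; 178 + 40.50000/60 = 178.675000
  W ⇒ negate
Point 3:
  φ: 51° + 42/60 + 2.3/3600 = 51 + 0.700000 + 0.000639 = 51.700639
  S ⇒ negate
  Lon: 99° + 41/60 + 43/3600 = 99 + 0.683333 + 0.011944 = 99.695278
  W ⇒ negate

1. -82.52065, 15.40280
2. -42.61475, -178.67500
3. -51.70064, -99.69528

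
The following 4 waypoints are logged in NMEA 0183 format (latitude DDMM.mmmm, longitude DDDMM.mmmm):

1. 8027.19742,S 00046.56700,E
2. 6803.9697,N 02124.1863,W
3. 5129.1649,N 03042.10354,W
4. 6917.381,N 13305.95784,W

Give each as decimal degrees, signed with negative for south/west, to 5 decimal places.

Point 1:
  φ: split at 2 digits → 80° and 27.19742′; 80 + 27.19742/60 = 80.453290
  S → negative
  Longitude: degrees = first 3 digits = 0, minutes = 46.567; 0 + 46.567/60 = 0.776117
  E ⇒ keep positive
Point 2:
  Lat: degrees = first 2 digits = 68, minutes = 3.9697; 68 + 3.9697/60 = 68.066162
  N ⇒ keep positive
  λ: degrees = first 3 digits = 21, minutes = 24.1863; 21 + 24.1863/60 = 21.403105
  hemisphere W, so the sign is −
Point 3:
  φ: degrees = first 2 digits = 51, minutes = 29.1649; 51 + 29.1649/60 = 51.486082
  N ⇒ keep positive
  Longitude: degrees = first 3 digits = 30, minutes = 42.10354; 30 + 42.10354/60 = 30.701726
  W ⇒ negate
Point 4:
  Lat: degrees = first 2 digits = 69, minutes = 17.381; 69 + 17.381/60 = 69.289683
  N → positive
  λ: split at 3 digits → 133° and 5.95784′; 133 + 5.95784/60 = 133.099297
  W ⇒ negate

1. -80.45329, 0.77612
2. 68.06616, -21.40311
3. 51.48608, -30.70173
4. 69.28968, -133.09930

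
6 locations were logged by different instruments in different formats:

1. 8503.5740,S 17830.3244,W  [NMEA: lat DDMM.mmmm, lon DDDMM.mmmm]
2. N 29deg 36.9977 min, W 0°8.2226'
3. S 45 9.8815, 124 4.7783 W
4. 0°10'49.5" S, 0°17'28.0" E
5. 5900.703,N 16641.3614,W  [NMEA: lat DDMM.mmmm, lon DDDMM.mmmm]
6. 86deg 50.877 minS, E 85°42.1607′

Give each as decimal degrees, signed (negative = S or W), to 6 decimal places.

1. -85.059567, -178.505407
2. 29.616628, -0.137043
3. -45.164692, -124.079638
4. -0.180417, 0.291111
5. 59.011717, -166.689357
6. -86.847950, 85.702678

Point 1:
  Latitude: split at 2 digits → 85° and 3.574′; 85 + 3.574/60 = 85.0595667
  S ⇒ negate
  λ: split at 3 digits → 178° and 30.3244′; 178 + 30.3244/60 = 178.5054067
  W ⇒ negate
Point 2:
  Latitude: 36.9977′ = 0.616628°; total 29.6166283
  N → positive
  Longitude: 0 + 8.2226/60 = 0.1370433
  W ⇒ negate
Point 3:
  Latitude: 9.8815′ = 0.164692°; total 45.1646917
  hemisphere S, so the sign is −
  Longitude: 4.7783′ = 0.079638°; total 124.0796383
  W → negative
Point 4:
  Latitude: 0° + 10/60 + 49.5/3600 = 0 + 0.166667 + 0.013750 = 0.1804167
  S ⇒ negate
  Longitude: 0 + 17/60 + 28/3600 = 0.2911111
  E → positive
Point 5:
  φ: split at 2 digits → 59° and 0.703′; 59 + 0.703/60 = 59.0117167
  N ⇒ keep positive
  λ: degrees = first 3 digits = 166, minutes = 41.3614; 166 + 41.3614/60 = 166.6893567
  hemisphere W, so the sign is −
Point 6:
  φ: 86 + 50.877/60 = 86.8479500
  S ⇒ negate
  Longitude: 85 + 42.1607/60 = 85.7026783
  E → positive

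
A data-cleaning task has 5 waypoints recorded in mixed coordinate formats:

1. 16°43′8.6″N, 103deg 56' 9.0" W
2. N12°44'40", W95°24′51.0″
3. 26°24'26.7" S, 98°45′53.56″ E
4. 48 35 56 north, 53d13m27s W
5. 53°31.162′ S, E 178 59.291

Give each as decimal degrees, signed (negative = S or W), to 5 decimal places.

1. 16.71906, -103.93583
2. 12.74444, -95.41417
3. -26.40742, 98.76488
4. 48.59889, -53.22417
5. -53.51937, 178.98818

Point 1:
  φ: 43′ + 8.6″ = 43.14333′; 16 + 43.14333/60 = 16.719056
  N ⇒ keep positive
  Longitude: 56′ + 9″ = 56.15000′; 103 + 56.15000/60 = 103.935833
  W → negative
Point 2:
  Lat: 44′ + 40″ = 44.66667′; 12 + 44.66667/60 = 12.744444
  N ⇒ keep positive
  λ: 95 + 24/60 + 51/3600 = 95.414167
  hemisphere W, so the sign is −
Point 3:
  φ: 26° + 24/60 + 26.7/3600 = 26 + 0.400000 + 0.007417 = 26.407417
  S → negative
  Lon: 98 + 45/60 + 53.56/3600 = 98.764878
  E ⇒ keep positive
Point 4:
  Latitude: 48 + 35/60 + 56/3600 = 48.598889
  N → positive
  Longitude: 53 + 13/60 + 27/3600 = 53.224167
  W ⇒ negate
Point 5:
  Lat: 31.162′ = 0.519367°; total 53.519367
  S → negative
  Longitude: 178 + 59.291/60 = 178.988183
  E ⇒ keep positive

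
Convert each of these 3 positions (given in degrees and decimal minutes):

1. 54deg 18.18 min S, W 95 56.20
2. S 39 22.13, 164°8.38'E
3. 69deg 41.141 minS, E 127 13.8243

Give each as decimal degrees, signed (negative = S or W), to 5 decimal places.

1. -54.30300, -95.93667
2. -39.36883, 164.13967
3. -69.68568, 127.23041

Point 1:
  Latitude: 18.18′ = 0.303000°; total 54.303000
  S → negative
  Longitude: 95 + 56.2/60 = 95.936667
  W → negative
Point 2:
  φ: 39 + 22.13/60 = 39.368833
  hemisphere S, so the sign is −
  Longitude: 8.38′ = 0.139667°; total 164.139667
  E → positive
Point 3:
  Lat: 41.141′ = 0.685683°; total 69.685683
  hemisphere S, so the sign is −
  Longitude: 127 + 13.8243/60 = 127.230405
  E → positive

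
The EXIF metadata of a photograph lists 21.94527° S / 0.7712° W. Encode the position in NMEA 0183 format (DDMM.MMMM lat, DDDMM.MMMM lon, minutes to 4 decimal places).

2156.7162,S / 00046.2720,W

Lat: fractional part 0.945270 → 56.716200 minutes
Longitude: 0° + 0.771200 × 60 = 0° 46.272000′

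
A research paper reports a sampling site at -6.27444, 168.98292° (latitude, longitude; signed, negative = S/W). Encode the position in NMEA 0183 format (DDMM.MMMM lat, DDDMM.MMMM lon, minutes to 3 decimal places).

0616.466,S / 16858.975,E

Latitude is negative → S; |value| = 6.274440
Lat: fractional part 0.274440 → 16.46640 minutes
Lon: 168° + 0.982920 × 60 = 168° 58.97520′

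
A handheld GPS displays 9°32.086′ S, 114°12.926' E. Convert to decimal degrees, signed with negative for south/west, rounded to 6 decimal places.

Latitude: 32.086′ = 0.534767°; total 9.5347667
S ⇒ negate
Lon: 114 + 12.926/60 = 114.2154333
E ⇒ keep positive

-9.534767, 114.215433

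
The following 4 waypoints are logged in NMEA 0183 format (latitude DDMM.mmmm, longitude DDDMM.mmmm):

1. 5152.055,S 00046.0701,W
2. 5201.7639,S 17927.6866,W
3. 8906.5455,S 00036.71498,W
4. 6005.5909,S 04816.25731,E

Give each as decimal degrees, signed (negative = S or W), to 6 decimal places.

Point 1:
  φ: degrees = first 2 digits = 51, minutes = 52.055; 51 + 52.055/60 = 51.8675833
  S ⇒ negate
  λ: degrees = first 3 digits = 0, minutes = 46.0701; 0 + 46.0701/60 = 0.7678350
  hemisphere W, so the sign is −
Point 2:
  Latitude: split at 2 digits → 52° and 1.7639′; 52 + 1.7639/60 = 52.0293983
  S → negative
  λ: degrees = first 3 digits = 179, minutes = 27.6866; 179 + 27.6866/60 = 179.4614433
  W → negative
Point 3:
  Latitude: degrees = first 2 digits = 89, minutes = 6.5455; 89 + 6.5455/60 = 89.1090917
  S → negative
  Lon: degrees = first 3 digits = 0, minutes = 36.71498; 0 + 36.71498/60 = 0.6119163
  W ⇒ negate
Point 4:
  φ: degrees = first 2 digits = 60, minutes = 5.5909; 60 + 5.5909/60 = 60.0931817
  S ⇒ negate
  Lon: split at 3 digits → 048° and 16.25731′; 48 + 16.25731/60 = 48.2709552
  E ⇒ keep positive

1. -51.867583, -0.767835
2. -52.029398, -179.461443
3. -89.109092, -0.611916
4. -60.093182, 48.270955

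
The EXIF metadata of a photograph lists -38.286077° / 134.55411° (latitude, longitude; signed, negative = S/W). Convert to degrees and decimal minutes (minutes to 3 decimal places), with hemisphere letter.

38° 17.165′ S, 134° 33.247′ E

Latitude is negative → S; |value| = 38.286077
Lat: minutes = (38.286077 − 38) × 60 = 17.16462
λ: fractional part 0.554110 → 33.24660 minutes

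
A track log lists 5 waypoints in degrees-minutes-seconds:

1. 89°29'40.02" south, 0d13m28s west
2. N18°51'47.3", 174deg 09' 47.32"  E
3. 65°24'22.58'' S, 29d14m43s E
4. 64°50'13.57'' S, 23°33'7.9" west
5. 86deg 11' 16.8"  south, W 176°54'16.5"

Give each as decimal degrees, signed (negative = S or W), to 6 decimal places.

1. -89.494450, -0.224444
2. 18.863139, 174.163144
3. -65.406272, 29.245278
4. -64.837103, -23.552194
5. -86.188000, -176.904583

Point 1:
  Latitude: 89 + 29/60 + 40.02/3600 = 89.4944500
  hemisphere S, so the sign is −
  Lon: 13′ + 28″ = 13.46667′; 0 + 13.46667/60 = 0.2244444
  W → negative
Point 2:
  Lat: 51′ + 47.3″ = 51.78833′; 18 + 51.78833/60 = 18.8631389
  N → positive
  λ: 9′ + 47.32″ = 9.78867′; 174 + 9.78867/60 = 174.1631444
  E → positive
Point 3:
  Latitude: 65 + 24/60 + 22.58/3600 = 65.4062722
  S → negative
  Longitude: 29° + 14/60 + 43/3600 = 29 + 0.233333 + 0.011944 = 29.2452778
  E ⇒ keep positive
Point 4:
  Lat: 64 + 50/60 + 13.57/3600 = 64.8371028
  S ⇒ negate
  λ: 33′ + 7.9″ = 33.13167′; 23 + 33.13167/60 = 23.5521944
  W → negative
Point 5:
  Latitude: 86 + 11/60 + 16.8/3600 = 86.1880000
  S → negative
  Lon: 176 + 54/60 + 16.5/3600 = 176.9045833
  hemisphere W, so the sign is −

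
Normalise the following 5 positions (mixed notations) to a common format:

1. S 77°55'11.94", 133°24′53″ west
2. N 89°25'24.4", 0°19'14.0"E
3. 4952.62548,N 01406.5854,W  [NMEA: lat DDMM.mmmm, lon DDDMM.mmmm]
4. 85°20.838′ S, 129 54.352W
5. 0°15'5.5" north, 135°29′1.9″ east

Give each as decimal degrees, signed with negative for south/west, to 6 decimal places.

Point 1:
  φ: 77 + 55/60 + 11.94/3600 = 77.9199833
  S ⇒ negate
  λ: 24′ + 53″ = 24.88333′; 133 + 24.88333/60 = 133.4147222
  W → negative
Point 2:
  φ: 89° + 25/60 + 24.4/3600 = 89 + 0.416667 + 0.006778 = 89.4234444
  N → positive
  Lon: 19′ + 14″ = 19.23333′; 0 + 19.23333/60 = 0.3205556
  E ⇒ keep positive
Point 3:
  Lat: degrees = first 2 digits = 49, minutes = 52.62548; 49 + 52.62548/60 = 49.8770913
  N ⇒ keep positive
  λ: split at 3 digits → 014° and 6.5854′; 14 + 6.5854/60 = 14.1097567
  hemisphere W, so the sign is −
Point 4:
  φ: 85 + 20.838/60 = 85.3473000
  hemisphere S, so the sign is −
  Longitude: 129 + 54.352/60 = 129.9058667
  W ⇒ negate
Point 5:
  φ: 0° + 15/60 + 5.5/3600 = 0 + 0.250000 + 0.001528 = 0.2515278
  N ⇒ keep positive
  Lon: 135 + 29/60 + 1.9/3600 = 135.4838611
  E ⇒ keep positive

1. -77.919983, -133.414722
2. 89.423444, 0.320556
3. 49.877091, -14.109757
4. -85.347300, -129.905867
5. 0.251528, 135.483861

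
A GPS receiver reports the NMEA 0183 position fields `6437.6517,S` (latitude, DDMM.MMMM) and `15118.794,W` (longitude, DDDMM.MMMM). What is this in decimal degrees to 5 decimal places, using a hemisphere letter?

64.62753° S, 151.31323° W

Latitude: split at 2 digits → 64° and 37.6517′; 64 + 37.6517/60 = 64.627528
Longitude: degrees = first 3 digits = 151, minutes = 18.794; 151 + 18.794/60 = 151.313233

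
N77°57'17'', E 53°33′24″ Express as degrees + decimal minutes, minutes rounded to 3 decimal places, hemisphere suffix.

Lat: seconds/60 = 0.28333; minutes = 57 + 0.28333 = 57.28333
Longitude: 33 + 24/60 = 33.40000′

77° 57.283′ N, 53° 33.400′ E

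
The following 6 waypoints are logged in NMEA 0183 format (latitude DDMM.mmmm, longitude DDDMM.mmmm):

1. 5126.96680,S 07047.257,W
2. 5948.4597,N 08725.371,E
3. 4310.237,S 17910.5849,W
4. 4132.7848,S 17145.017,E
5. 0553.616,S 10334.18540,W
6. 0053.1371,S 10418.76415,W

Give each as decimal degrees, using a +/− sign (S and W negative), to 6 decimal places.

Point 1:
  Latitude: degrees = first 2 digits = 51, minutes = 26.9668; 51 + 26.9668/60 = 51.4494467
  hemisphere S, so the sign is −
  λ: degrees = first 3 digits = 70, minutes = 47.257; 70 + 47.257/60 = 70.7876167
  W → negative
Point 2:
  Lat: degrees = first 2 digits = 59, minutes = 48.4597; 59 + 48.4597/60 = 59.8076617
  N ⇒ keep positive
  Longitude: degrees = first 3 digits = 87, minutes = 25.371; 87 + 25.371/60 = 87.4228500
  E ⇒ keep positive
Point 3:
  Latitude: degrees = first 2 digits = 43, minutes = 10.237; 43 + 10.237/60 = 43.1706167
  S → negative
  Lon: degrees = first 3 digits = 179, minutes = 10.5849; 179 + 10.5849/60 = 179.1764150
  W ⇒ negate
Point 4:
  φ: degrees = first 2 digits = 41, minutes = 32.7848; 41 + 32.7848/60 = 41.5464133
  S → negative
  λ: split at 3 digits → 171° and 45.017′; 171 + 45.017/60 = 171.7502833
  E ⇒ keep positive
Point 5:
  Latitude: degrees = first 2 digits = 5, minutes = 53.616; 5 + 53.616/60 = 5.8936000
  S → negative
  λ: degrees = first 3 digits = 103, minutes = 34.1854; 103 + 34.1854/60 = 103.5697567
  W ⇒ negate
Point 6:
  φ: split at 2 digits → 00° and 53.1371′; 0 + 53.1371/60 = 0.8856183
  S ⇒ negate
  λ: degrees = first 3 digits = 104, minutes = 18.76415; 104 + 18.76415/60 = 104.3127358
  W → negative

1. -51.449447, -70.787617
2. 59.807662, 87.422850
3. -43.170617, -179.176415
4. -41.546413, 171.750283
5. -5.893600, -103.569757
6. -0.885618, -104.312736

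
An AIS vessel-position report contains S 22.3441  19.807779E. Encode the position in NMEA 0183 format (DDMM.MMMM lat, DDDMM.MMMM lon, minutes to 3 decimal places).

2220.646,S / 01948.467,E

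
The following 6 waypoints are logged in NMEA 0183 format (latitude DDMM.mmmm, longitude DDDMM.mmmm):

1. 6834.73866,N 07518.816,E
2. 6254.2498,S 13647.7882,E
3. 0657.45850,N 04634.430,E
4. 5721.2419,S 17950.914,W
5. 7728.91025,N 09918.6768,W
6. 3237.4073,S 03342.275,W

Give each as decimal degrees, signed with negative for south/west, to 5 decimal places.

Point 1:
  φ: split at 2 digits → 68° and 34.73866′; 68 + 34.73866/60 = 68.578978
  N ⇒ keep positive
  Lon: degrees = first 3 digits = 75, minutes = 18.816; 75 + 18.816/60 = 75.313600
  E → positive
Point 2:
  Latitude: split at 2 digits → 62° and 54.2498′; 62 + 54.2498/60 = 62.904163
  S ⇒ negate
  Lon: split at 3 digits → 136° and 47.7882′; 136 + 47.7882/60 = 136.796470
  E → positive
Point 3:
  Latitude: degrees = first 2 digits = 6, minutes = 57.4585; 6 + 57.4585/60 = 6.957642
  N ⇒ keep positive
  Lon: split at 3 digits → 046° and 34.43′; 46 + 34.43/60 = 46.573833
  E → positive
Point 4:
  Latitude: split at 2 digits → 57° and 21.2419′; 57 + 21.2419/60 = 57.354032
  hemisphere S, so the sign is −
  Lon: degrees = first 3 digits = 179, minutes = 50.914; 179 + 50.914/60 = 179.848567
  W ⇒ negate
Point 5:
  Latitude: split at 2 digits → 77° and 28.91025′; 77 + 28.91025/60 = 77.481838
  N → positive
  Longitude: split at 3 digits → 099° and 18.6768′; 99 + 18.6768/60 = 99.311280
  W ⇒ negate
Point 6:
  φ: degrees = first 2 digits = 32, minutes = 37.4073; 32 + 37.4073/60 = 32.623455
  S ⇒ negate
  λ: split at 3 digits → 033° and 42.275′; 33 + 42.275/60 = 33.704583
  W ⇒ negate

1. 68.57898, 75.31360
2. -62.90416, 136.79647
3. 6.95764, 46.57383
4. -57.35403, -179.84857
5. 77.48184, -99.31128
6. -32.62346, -33.70458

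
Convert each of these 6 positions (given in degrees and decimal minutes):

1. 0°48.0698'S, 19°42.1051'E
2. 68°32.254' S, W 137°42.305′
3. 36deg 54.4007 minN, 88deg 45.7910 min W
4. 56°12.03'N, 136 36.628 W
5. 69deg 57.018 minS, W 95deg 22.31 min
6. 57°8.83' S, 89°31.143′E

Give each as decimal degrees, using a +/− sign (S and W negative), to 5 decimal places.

1. -0.80116, 19.70175
2. -68.53757, -137.70508
3. 36.90668, -88.76318
4. 56.20050, -136.61047
5. -69.95030, -95.37183
6. -57.14717, 89.51905

Point 1:
  Lat: 0 + 48.0698/60 = 0.801163
  hemisphere S, so the sign is −
  Longitude: 19 + 42.1051/60 = 19.701752
  E → positive
Point 2:
  Lat: 32.254′ = 0.537567°; total 68.537567
  hemisphere S, so the sign is −
  Longitude: 137 + 42.305/60 = 137.705083
  W → negative
Point 3:
  φ: 36 + 54.4007/60 = 36.906678
  N ⇒ keep positive
  λ: 45.791′ = 0.763183°; total 88.763183
  W ⇒ negate
Point 4:
  φ: 56 + 12.03/60 = 56.200500
  N ⇒ keep positive
  λ: 36.628′ = 0.610467°; total 136.610467
  hemisphere W, so the sign is −
Point 5:
  φ: 69 + 57.018/60 = 69.950300
  S → negative
  Lon: 95 + 22.31/60 = 95.371833
  W ⇒ negate
Point 6:
  Lat: 57 + 8.83/60 = 57.147167
  S ⇒ negate
  λ: 31.143′ = 0.519050°; total 89.519050
  E ⇒ keep positive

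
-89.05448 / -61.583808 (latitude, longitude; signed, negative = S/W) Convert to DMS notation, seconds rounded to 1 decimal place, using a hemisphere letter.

Latitude is negative → S; |value| = 89.054480
Lat: 0.054480° → 3.26880′; 0.26880 × 60 = 16.128″
Longitude is negative → W; |value| = 61.583808
Longitude: 0.583808° → 35.02848′; 0.02848 × 60 = 1.709″

89°03′16.1″ S, 61°35′1.7″ W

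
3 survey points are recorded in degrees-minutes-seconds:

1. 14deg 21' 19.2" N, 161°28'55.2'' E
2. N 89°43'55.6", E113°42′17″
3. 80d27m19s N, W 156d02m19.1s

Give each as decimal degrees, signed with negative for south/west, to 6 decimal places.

Point 1:
  φ: 14 + 21/60 + 19.2/3600 = 14.3553333
  N ⇒ keep positive
  Lon: 28′ + 55.2″ = 28.92000′; 161 + 28.92000/60 = 161.4820000
  E → positive
Point 2:
  φ: 89 + 43/60 + 55.6/3600 = 89.7321111
  N → positive
  Lon: 113° + 42/60 + 17/3600 = 113 + 0.700000 + 0.004722 = 113.7047222
  E → positive
Point 3:
  Latitude: 80 + 27/60 + 19/3600 = 80.4552778
  N ⇒ keep positive
  λ: 156° + 2/60 + 19.1/3600 = 156 + 0.033333 + 0.005306 = 156.0386389
  hemisphere W, so the sign is −

1. 14.355333, 161.482000
2. 89.732111, 113.704722
3. 80.455278, -156.038639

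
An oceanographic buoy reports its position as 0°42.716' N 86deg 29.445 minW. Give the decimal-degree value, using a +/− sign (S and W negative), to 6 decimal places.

0.711933, -86.490750

Lat: 0 + 42.716/60 = 0.7119333
N ⇒ keep positive
Longitude: 86 + 29.445/60 = 86.4907500
W → negative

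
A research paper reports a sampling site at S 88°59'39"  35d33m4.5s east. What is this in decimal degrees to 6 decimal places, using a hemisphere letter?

Lat: 59′ + 39″ = 59.65000′; 88 + 59.65000/60 = 88.9941667
λ: 33′ + 4.5″ = 33.07500′; 35 + 33.07500/60 = 35.5512500

88.994167° S, 35.551250° E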